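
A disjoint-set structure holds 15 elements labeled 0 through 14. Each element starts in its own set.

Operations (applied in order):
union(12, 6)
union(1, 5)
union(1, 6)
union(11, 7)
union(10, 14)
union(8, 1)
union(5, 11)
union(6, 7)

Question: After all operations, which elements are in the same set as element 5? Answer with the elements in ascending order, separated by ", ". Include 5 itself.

Step 1: union(12, 6) -> merged; set of 12 now {6, 12}
Step 2: union(1, 5) -> merged; set of 1 now {1, 5}
Step 3: union(1, 6) -> merged; set of 1 now {1, 5, 6, 12}
Step 4: union(11, 7) -> merged; set of 11 now {7, 11}
Step 5: union(10, 14) -> merged; set of 10 now {10, 14}
Step 6: union(8, 1) -> merged; set of 8 now {1, 5, 6, 8, 12}
Step 7: union(5, 11) -> merged; set of 5 now {1, 5, 6, 7, 8, 11, 12}
Step 8: union(6, 7) -> already same set; set of 6 now {1, 5, 6, 7, 8, 11, 12}
Component of 5: {1, 5, 6, 7, 8, 11, 12}

Answer: 1, 5, 6, 7, 8, 11, 12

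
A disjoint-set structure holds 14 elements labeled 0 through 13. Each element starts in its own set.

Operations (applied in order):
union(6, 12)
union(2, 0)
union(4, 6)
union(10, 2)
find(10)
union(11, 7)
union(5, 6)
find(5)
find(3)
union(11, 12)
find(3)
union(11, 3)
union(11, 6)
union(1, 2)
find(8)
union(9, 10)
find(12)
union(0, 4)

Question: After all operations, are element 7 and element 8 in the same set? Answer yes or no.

Step 1: union(6, 12) -> merged; set of 6 now {6, 12}
Step 2: union(2, 0) -> merged; set of 2 now {0, 2}
Step 3: union(4, 6) -> merged; set of 4 now {4, 6, 12}
Step 4: union(10, 2) -> merged; set of 10 now {0, 2, 10}
Step 5: find(10) -> no change; set of 10 is {0, 2, 10}
Step 6: union(11, 7) -> merged; set of 11 now {7, 11}
Step 7: union(5, 6) -> merged; set of 5 now {4, 5, 6, 12}
Step 8: find(5) -> no change; set of 5 is {4, 5, 6, 12}
Step 9: find(3) -> no change; set of 3 is {3}
Step 10: union(11, 12) -> merged; set of 11 now {4, 5, 6, 7, 11, 12}
Step 11: find(3) -> no change; set of 3 is {3}
Step 12: union(11, 3) -> merged; set of 11 now {3, 4, 5, 6, 7, 11, 12}
Step 13: union(11, 6) -> already same set; set of 11 now {3, 4, 5, 6, 7, 11, 12}
Step 14: union(1, 2) -> merged; set of 1 now {0, 1, 2, 10}
Step 15: find(8) -> no change; set of 8 is {8}
Step 16: union(9, 10) -> merged; set of 9 now {0, 1, 2, 9, 10}
Step 17: find(12) -> no change; set of 12 is {3, 4, 5, 6, 7, 11, 12}
Step 18: union(0, 4) -> merged; set of 0 now {0, 1, 2, 3, 4, 5, 6, 7, 9, 10, 11, 12}
Set of 7: {0, 1, 2, 3, 4, 5, 6, 7, 9, 10, 11, 12}; 8 is not a member.

Answer: no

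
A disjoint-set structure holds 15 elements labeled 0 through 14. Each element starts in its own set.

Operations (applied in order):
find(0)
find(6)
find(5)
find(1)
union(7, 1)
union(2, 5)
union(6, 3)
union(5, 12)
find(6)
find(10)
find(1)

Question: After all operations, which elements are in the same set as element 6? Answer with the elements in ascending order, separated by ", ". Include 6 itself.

Step 1: find(0) -> no change; set of 0 is {0}
Step 2: find(6) -> no change; set of 6 is {6}
Step 3: find(5) -> no change; set of 5 is {5}
Step 4: find(1) -> no change; set of 1 is {1}
Step 5: union(7, 1) -> merged; set of 7 now {1, 7}
Step 6: union(2, 5) -> merged; set of 2 now {2, 5}
Step 7: union(6, 3) -> merged; set of 6 now {3, 6}
Step 8: union(5, 12) -> merged; set of 5 now {2, 5, 12}
Step 9: find(6) -> no change; set of 6 is {3, 6}
Step 10: find(10) -> no change; set of 10 is {10}
Step 11: find(1) -> no change; set of 1 is {1, 7}
Component of 6: {3, 6}

Answer: 3, 6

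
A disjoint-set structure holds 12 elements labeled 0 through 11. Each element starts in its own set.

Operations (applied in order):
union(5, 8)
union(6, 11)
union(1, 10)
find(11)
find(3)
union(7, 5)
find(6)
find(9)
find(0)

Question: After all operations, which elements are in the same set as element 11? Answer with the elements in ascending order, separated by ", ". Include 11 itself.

Answer: 6, 11

Derivation:
Step 1: union(5, 8) -> merged; set of 5 now {5, 8}
Step 2: union(6, 11) -> merged; set of 6 now {6, 11}
Step 3: union(1, 10) -> merged; set of 1 now {1, 10}
Step 4: find(11) -> no change; set of 11 is {6, 11}
Step 5: find(3) -> no change; set of 3 is {3}
Step 6: union(7, 5) -> merged; set of 7 now {5, 7, 8}
Step 7: find(6) -> no change; set of 6 is {6, 11}
Step 8: find(9) -> no change; set of 9 is {9}
Step 9: find(0) -> no change; set of 0 is {0}
Component of 11: {6, 11}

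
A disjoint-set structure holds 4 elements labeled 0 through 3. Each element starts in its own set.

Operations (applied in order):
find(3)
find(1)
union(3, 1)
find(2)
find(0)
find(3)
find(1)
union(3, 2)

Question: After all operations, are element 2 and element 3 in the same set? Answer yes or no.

Step 1: find(3) -> no change; set of 3 is {3}
Step 2: find(1) -> no change; set of 1 is {1}
Step 3: union(3, 1) -> merged; set of 3 now {1, 3}
Step 4: find(2) -> no change; set of 2 is {2}
Step 5: find(0) -> no change; set of 0 is {0}
Step 6: find(3) -> no change; set of 3 is {1, 3}
Step 7: find(1) -> no change; set of 1 is {1, 3}
Step 8: union(3, 2) -> merged; set of 3 now {1, 2, 3}
Set of 2: {1, 2, 3}; 3 is a member.

Answer: yes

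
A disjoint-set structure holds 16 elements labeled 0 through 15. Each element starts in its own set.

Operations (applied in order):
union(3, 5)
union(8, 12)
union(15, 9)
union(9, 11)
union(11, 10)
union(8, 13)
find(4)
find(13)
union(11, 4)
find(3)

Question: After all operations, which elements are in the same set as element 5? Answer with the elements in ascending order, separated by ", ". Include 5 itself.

Step 1: union(3, 5) -> merged; set of 3 now {3, 5}
Step 2: union(8, 12) -> merged; set of 8 now {8, 12}
Step 3: union(15, 9) -> merged; set of 15 now {9, 15}
Step 4: union(9, 11) -> merged; set of 9 now {9, 11, 15}
Step 5: union(11, 10) -> merged; set of 11 now {9, 10, 11, 15}
Step 6: union(8, 13) -> merged; set of 8 now {8, 12, 13}
Step 7: find(4) -> no change; set of 4 is {4}
Step 8: find(13) -> no change; set of 13 is {8, 12, 13}
Step 9: union(11, 4) -> merged; set of 11 now {4, 9, 10, 11, 15}
Step 10: find(3) -> no change; set of 3 is {3, 5}
Component of 5: {3, 5}

Answer: 3, 5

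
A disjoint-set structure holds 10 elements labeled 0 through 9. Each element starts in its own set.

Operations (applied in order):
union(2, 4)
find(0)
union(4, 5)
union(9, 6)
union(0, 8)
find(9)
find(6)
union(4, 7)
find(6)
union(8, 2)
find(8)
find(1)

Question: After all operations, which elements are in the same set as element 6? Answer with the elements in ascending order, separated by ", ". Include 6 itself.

Answer: 6, 9

Derivation:
Step 1: union(2, 4) -> merged; set of 2 now {2, 4}
Step 2: find(0) -> no change; set of 0 is {0}
Step 3: union(4, 5) -> merged; set of 4 now {2, 4, 5}
Step 4: union(9, 6) -> merged; set of 9 now {6, 9}
Step 5: union(0, 8) -> merged; set of 0 now {0, 8}
Step 6: find(9) -> no change; set of 9 is {6, 9}
Step 7: find(6) -> no change; set of 6 is {6, 9}
Step 8: union(4, 7) -> merged; set of 4 now {2, 4, 5, 7}
Step 9: find(6) -> no change; set of 6 is {6, 9}
Step 10: union(8, 2) -> merged; set of 8 now {0, 2, 4, 5, 7, 8}
Step 11: find(8) -> no change; set of 8 is {0, 2, 4, 5, 7, 8}
Step 12: find(1) -> no change; set of 1 is {1}
Component of 6: {6, 9}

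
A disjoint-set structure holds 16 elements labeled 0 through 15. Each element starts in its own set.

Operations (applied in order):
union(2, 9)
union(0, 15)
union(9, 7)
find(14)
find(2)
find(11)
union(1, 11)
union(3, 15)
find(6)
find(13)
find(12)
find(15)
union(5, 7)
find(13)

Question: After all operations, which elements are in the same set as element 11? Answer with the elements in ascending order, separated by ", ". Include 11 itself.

Answer: 1, 11

Derivation:
Step 1: union(2, 9) -> merged; set of 2 now {2, 9}
Step 2: union(0, 15) -> merged; set of 0 now {0, 15}
Step 3: union(9, 7) -> merged; set of 9 now {2, 7, 9}
Step 4: find(14) -> no change; set of 14 is {14}
Step 5: find(2) -> no change; set of 2 is {2, 7, 9}
Step 6: find(11) -> no change; set of 11 is {11}
Step 7: union(1, 11) -> merged; set of 1 now {1, 11}
Step 8: union(3, 15) -> merged; set of 3 now {0, 3, 15}
Step 9: find(6) -> no change; set of 6 is {6}
Step 10: find(13) -> no change; set of 13 is {13}
Step 11: find(12) -> no change; set of 12 is {12}
Step 12: find(15) -> no change; set of 15 is {0, 3, 15}
Step 13: union(5, 7) -> merged; set of 5 now {2, 5, 7, 9}
Step 14: find(13) -> no change; set of 13 is {13}
Component of 11: {1, 11}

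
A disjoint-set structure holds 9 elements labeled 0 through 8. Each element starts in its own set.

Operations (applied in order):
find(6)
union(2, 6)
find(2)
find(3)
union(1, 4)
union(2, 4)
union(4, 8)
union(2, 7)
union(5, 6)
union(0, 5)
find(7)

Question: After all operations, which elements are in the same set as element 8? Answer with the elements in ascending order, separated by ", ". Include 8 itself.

Answer: 0, 1, 2, 4, 5, 6, 7, 8

Derivation:
Step 1: find(6) -> no change; set of 6 is {6}
Step 2: union(2, 6) -> merged; set of 2 now {2, 6}
Step 3: find(2) -> no change; set of 2 is {2, 6}
Step 4: find(3) -> no change; set of 3 is {3}
Step 5: union(1, 4) -> merged; set of 1 now {1, 4}
Step 6: union(2, 4) -> merged; set of 2 now {1, 2, 4, 6}
Step 7: union(4, 8) -> merged; set of 4 now {1, 2, 4, 6, 8}
Step 8: union(2, 7) -> merged; set of 2 now {1, 2, 4, 6, 7, 8}
Step 9: union(5, 6) -> merged; set of 5 now {1, 2, 4, 5, 6, 7, 8}
Step 10: union(0, 5) -> merged; set of 0 now {0, 1, 2, 4, 5, 6, 7, 8}
Step 11: find(7) -> no change; set of 7 is {0, 1, 2, 4, 5, 6, 7, 8}
Component of 8: {0, 1, 2, 4, 5, 6, 7, 8}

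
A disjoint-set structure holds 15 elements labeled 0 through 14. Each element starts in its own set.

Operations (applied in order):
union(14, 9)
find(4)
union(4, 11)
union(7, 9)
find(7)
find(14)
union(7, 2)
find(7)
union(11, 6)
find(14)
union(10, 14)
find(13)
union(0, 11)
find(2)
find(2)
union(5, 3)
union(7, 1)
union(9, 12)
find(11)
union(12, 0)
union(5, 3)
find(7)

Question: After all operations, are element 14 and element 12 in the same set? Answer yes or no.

Step 1: union(14, 9) -> merged; set of 14 now {9, 14}
Step 2: find(4) -> no change; set of 4 is {4}
Step 3: union(4, 11) -> merged; set of 4 now {4, 11}
Step 4: union(7, 9) -> merged; set of 7 now {7, 9, 14}
Step 5: find(7) -> no change; set of 7 is {7, 9, 14}
Step 6: find(14) -> no change; set of 14 is {7, 9, 14}
Step 7: union(7, 2) -> merged; set of 7 now {2, 7, 9, 14}
Step 8: find(7) -> no change; set of 7 is {2, 7, 9, 14}
Step 9: union(11, 6) -> merged; set of 11 now {4, 6, 11}
Step 10: find(14) -> no change; set of 14 is {2, 7, 9, 14}
Step 11: union(10, 14) -> merged; set of 10 now {2, 7, 9, 10, 14}
Step 12: find(13) -> no change; set of 13 is {13}
Step 13: union(0, 11) -> merged; set of 0 now {0, 4, 6, 11}
Step 14: find(2) -> no change; set of 2 is {2, 7, 9, 10, 14}
Step 15: find(2) -> no change; set of 2 is {2, 7, 9, 10, 14}
Step 16: union(5, 3) -> merged; set of 5 now {3, 5}
Step 17: union(7, 1) -> merged; set of 7 now {1, 2, 7, 9, 10, 14}
Step 18: union(9, 12) -> merged; set of 9 now {1, 2, 7, 9, 10, 12, 14}
Step 19: find(11) -> no change; set of 11 is {0, 4, 6, 11}
Step 20: union(12, 0) -> merged; set of 12 now {0, 1, 2, 4, 6, 7, 9, 10, 11, 12, 14}
Step 21: union(5, 3) -> already same set; set of 5 now {3, 5}
Step 22: find(7) -> no change; set of 7 is {0, 1, 2, 4, 6, 7, 9, 10, 11, 12, 14}
Set of 14: {0, 1, 2, 4, 6, 7, 9, 10, 11, 12, 14}; 12 is a member.

Answer: yes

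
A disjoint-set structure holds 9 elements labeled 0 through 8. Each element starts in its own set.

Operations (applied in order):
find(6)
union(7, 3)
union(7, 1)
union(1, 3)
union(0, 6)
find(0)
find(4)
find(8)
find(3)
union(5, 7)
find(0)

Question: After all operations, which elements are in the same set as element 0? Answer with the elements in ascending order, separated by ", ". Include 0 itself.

Answer: 0, 6

Derivation:
Step 1: find(6) -> no change; set of 6 is {6}
Step 2: union(7, 3) -> merged; set of 7 now {3, 7}
Step 3: union(7, 1) -> merged; set of 7 now {1, 3, 7}
Step 4: union(1, 3) -> already same set; set of 1 now {1, 3, 7}
Step 5: union(0, 6) -> merged; set of 0 now {0, 6}
Step 6: find(0) -> no change; set of 0 is {0, 6}
Step 7: find(4) -> no change; set of 4 is {4}
Step 8: find(8) -> no change; set of 8 is {8}
Step 9: find(3) -> no change; set of 3 is {1, 3, 7}
Step 10: union(5, 7) -> merged; set of 5 now {1, 3, 5, 7}
Step 11: find(0) -> no change; set of 0 is {0, 6}
Component of 0: {0, 6}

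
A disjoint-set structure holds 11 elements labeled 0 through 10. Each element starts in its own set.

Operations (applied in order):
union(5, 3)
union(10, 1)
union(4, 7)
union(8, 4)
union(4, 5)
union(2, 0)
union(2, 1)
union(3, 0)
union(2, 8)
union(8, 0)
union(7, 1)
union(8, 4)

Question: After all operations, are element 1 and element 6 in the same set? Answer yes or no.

Answer: no

Derivation:
Step 1: union(5, 3) -> merged; set of 5 now {3, 5}
Step 2: union(10, 1) -> merged; set of 10 now {1, 10}
Step 3: union(4, 7) -> merged; set of 4 now {4, 7}
Step 4: union(8, 4) -> merged; set of 8 now {4, 7, 8}
Step 5: union(4, 5) -> merged; set of 4 now {3, 4, 5, 7, 8}
Step 6: union(2, 0) -> merged; set of 2 now {0, 2}
Step 7: union(2, 1) -> merged; set of 2 now {0, 1, 2, 10}
Step 8: union(3, 0) -> merged; set of 3 now {0, 1, 2, 3, 4, 5, 7, 8, 10}
Step 9: union(2, 8) -> already same set; set of 2 now {0, 1, 2, 3, 4, 5, 7, 8, 10}
Step 10: union(8, 0) -> already same set; set of 8 now {0, 1, 2, 3, 4, 5, 7, 8, 10}
Step 11: union(7, 1) -> already same set; set of 7 now {0, 1, 2, 3, 4, 5, 7, 8, 10}
Step 12: union(8, 4) -> already same set; set of 8 now {0, 1, 2, 3, 4, 5, 7, 8, 10}
Set of 1: {0, 1, 2, 3, 4, 5, 7, 8, 10}; 6 is not a member.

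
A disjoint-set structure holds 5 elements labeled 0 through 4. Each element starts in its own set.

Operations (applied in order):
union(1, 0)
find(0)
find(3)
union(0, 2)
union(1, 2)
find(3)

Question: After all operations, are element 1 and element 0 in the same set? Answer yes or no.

Answer: yes

Derivation:
Step 1: union(1, 0) -> merged; set of 1 now {0, 1}
Step 2: find(0) -> no change; set of 0 is {0, 1}
Step 3: find(3) -> no change; set of 3 is {3}
Step 4: union(0, 2) -> merged; set of 0 now {0, 1, 2}
Step 5: union(1, 2) -> already same set; set of 1 now {0, 1, 2}
Step 6: find(3) -> no change; set of 3 is {3}
Set of 1: {0, 1, 2}; 0 is a member.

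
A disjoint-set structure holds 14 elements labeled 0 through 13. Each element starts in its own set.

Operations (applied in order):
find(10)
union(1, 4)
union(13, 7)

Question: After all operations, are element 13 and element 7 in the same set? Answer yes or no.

Step 1: find(10) -> no change; set of 10 is {10}
Step 2: union(1, 4) -> merged; set of 1 now {1, 4}
Step 3: union(13, 7) -> merged; set of 13 now {7, 13}
Set of 13: {7, 13}; 7 is a member.

Answer: yes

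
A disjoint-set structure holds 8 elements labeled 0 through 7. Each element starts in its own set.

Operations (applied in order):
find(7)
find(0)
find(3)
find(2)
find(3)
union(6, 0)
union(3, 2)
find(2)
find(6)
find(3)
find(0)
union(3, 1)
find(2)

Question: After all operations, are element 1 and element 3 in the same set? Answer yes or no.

Answer: yes

Derivation:
Step 1: find(7) -> no change; set of 7 is {7}
Step 2: find(0) -> no change; set of 0 is {0}
Step 3: find(3) -> no change; set of 3 is {3}
Step 4: find(2) -> no change; set of 2 is {2}
Step 5: find(3) -> no change; set of 3 is {3}
Step 6: union(6, 0) -> merged; set of 6 now {0, 6}
Step 7: union(3, 2) -> merged; set of 3 now {2, 3}
Step 8: find(2) -> no change; set of 2 is {2, 3}
Step 9: find(6) -> no change; set of 6 is {0, 6}
Step 10: find(3) -> no change; set of 3 is {2, 3}
Step 11: find(0) -> no change; set of 0 is {0, 6}
Step 12: union(3, 1) -> merged; set of 3 now {1, 2, 3}
Step 13: find(2) -> no change; set of 2 is {1, 2, 3}
Set of 1: {1, 2, 3}; 3 is a member.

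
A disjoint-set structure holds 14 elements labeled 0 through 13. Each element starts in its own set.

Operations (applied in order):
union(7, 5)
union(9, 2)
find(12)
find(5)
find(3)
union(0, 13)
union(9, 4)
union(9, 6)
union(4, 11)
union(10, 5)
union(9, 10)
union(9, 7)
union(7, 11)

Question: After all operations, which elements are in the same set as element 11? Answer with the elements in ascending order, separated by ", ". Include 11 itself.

Step 1: union(7, 5) -> merged; set of 7 now {5, 7}
Step 2: union(9, 2) -> merged; set of 9 now {2, 9}
Step 3: find(12) -> no change; set of 12 is {12}
Step 4: find(5) -> no change; set of 5 is {5, 7}
Step 5: find(3) -> no change; set of 3 is {3}
Step 6: union(0, 13) -> merged; set of 0 now {0, 13}
Step 7: union(9, 4) -> merged; set of 9 now {2, 4, 9}
Step 8: union(9, 6) -> merged; set of 9 now {2, 4, 6, 9}
Step 9: union(4, 11) -> merged; set of 4 now {2, 4, 6, 9, 11}
Step 10: union(10, 5) -> merged; set of 10 now {5, 7, 10}
Step 11: union(9, 10) -> merged; set of 9 now {2, 4, 5, 6, 7, 9, 10, 11}
Step 12: union(9, 7) -> already same set; set of 9 now {2, 4, 5, 6, 7, 9, 10, 11}
Step 13: union(7, 11) -> already same set; set of 7 now {2, 4, 5, 6, 7, 9, 10, 11}
Component of 11: {2, 4, 5, 6, 7, 9, 10, 11}

Answer: 2, 4, 5, 6, 7, 9, 10, 11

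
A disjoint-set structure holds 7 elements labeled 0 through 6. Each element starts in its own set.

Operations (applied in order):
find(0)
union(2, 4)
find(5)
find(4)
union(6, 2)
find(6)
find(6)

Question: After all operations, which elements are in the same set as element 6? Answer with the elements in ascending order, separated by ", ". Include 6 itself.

Step 1: find(0) -> no change; set of 0 is {0}
Step 2: union(2, 4) -> merged; set of 2 now {2, 4}
Step 3: find(5) -> no change; set of 5 is {5}
Step 4: find(4) -> no change; set of 4 is {2, 4}
Step 5: union(6, 2) -> merged; set of 6 now {2, 4, 6}
Step 6: find(6) -> no change; set of 6 is {2, 4, 6}
Step 7: find(6) -> no change; set of 6 is {2, 4, 6}
Component of 6: {2, 4, 6}

Answer: 2, 4, 6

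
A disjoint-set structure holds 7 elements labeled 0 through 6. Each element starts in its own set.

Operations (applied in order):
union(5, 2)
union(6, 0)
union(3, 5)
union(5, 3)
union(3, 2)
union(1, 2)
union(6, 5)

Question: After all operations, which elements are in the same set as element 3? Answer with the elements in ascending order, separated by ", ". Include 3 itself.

Answer: 0, 1, 2, 3, 5, 6

Derivation:
Step 1: union(5, 2) -> merged; set of 5 now {2, 5}
Step 2: union(6, 0) -> merged; set of 6 now {0, 6}
Step 3: union(3, 5) -> merged; set of 3 now {2, 3, 5}
Step 4: union(5, 3) -> already same set; set of 5 now {2, 3, 5}
Step 5: union(3, 2) -> already same set; set of 3 now {2, 3, 5}
Step 6: union(1, 2) -> merged; set of 1 now {1, 2, 3, 5}
Step 7: union(6, 5) -> merged; set of 6 now {0, 1, 2, 3, 5, 6}
Component of 3: {0, 1, 2, 3, 5, 6}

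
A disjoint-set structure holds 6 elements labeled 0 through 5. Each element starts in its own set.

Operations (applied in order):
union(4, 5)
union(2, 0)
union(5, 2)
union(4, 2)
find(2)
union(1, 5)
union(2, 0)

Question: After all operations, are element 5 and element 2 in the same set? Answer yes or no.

Step 1: union(4, 5) -> merged; set of 4 now {4, 5}
Step 2: union(2, 0) -> merged; set of 2 now {0, 2}
Step 3: union(5, 2) -> merged; set of 5 now {0, 2, 4, 5}
Step 4: union(4, 2) -> already same set; set of 4 now {0, 2, 4, 5}
Step 5: find(2) -> no change; set of 2 is {0, 2, 4, 5}
Step 6: union(1, 5) -> merged; set of 1 now {0, 1, 2, 4, 5}
Step 7: union(2, 0) -> already same set; set of 2 now {0, 1, 2, 4, 5}
Set of 5: {0, 1, 2, 4, 5}; 2 is a member.

Answer: yes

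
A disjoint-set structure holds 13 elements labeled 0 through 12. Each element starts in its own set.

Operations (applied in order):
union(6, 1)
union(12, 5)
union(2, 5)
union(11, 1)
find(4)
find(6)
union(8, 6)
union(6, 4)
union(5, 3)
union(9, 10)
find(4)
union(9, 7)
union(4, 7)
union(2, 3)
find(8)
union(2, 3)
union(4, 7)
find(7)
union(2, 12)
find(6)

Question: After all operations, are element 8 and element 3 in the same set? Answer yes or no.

Answer: no

Derivation:
Step 1: union(6, 1) -> merged; set of 6 now {1, 6}
Step 2: union(12, 5) -> merged; set of 12 now {5, 12}
Step 3: union(2, 5) -> merged; set of 2 now {2, 5, 12}
Step 4: union(11, 1) -> merged; set of 11 now {1, 6, 11}
Step 5: find(4) -> no change; set of 4 is {4}
Step 6: find(6) -> no change; set of 6 is {1, 6, 11}
Step 7: union(8, 6) -> merged; set of 8 now {1, 6, 8, 11}
Step 8: union(6, 4) -> merged; set of 6 now {1, 4, 6, 8, 11}
Step 9: union(5, 3) -> merged; set of 5 now {2, 3, 5, 12}
Step 10: union(9, 10) -> merged; set of 9 now {9, 10}
Step 11: find(4) -> no change; set of 4 is {1, 4, 6, 8, 11}
Step 12: union(9, 7) -> merged; set of 9 now {7, 9, 10}
Step 13: union(4, 7) -> merged; set of 4 now {1, 4, 6, 7, 8, 9, 10, 11}
Step 14: union(2, 3) -> already same set; set of 2 now {2, 3, 5, 12}
Step 15: find(8) -> no change; set of 8 is {1, 4, 6, 7, 8, 9, 10, 11}
Step 16: union(2, 3) -> already same set; set of 2 now {2, 3, 5, 12}
Step 17: union(4, 7) -> already same set; set of 4 now {1, 4, 6, 7, 8, 9, 10, 11}
Step 18: find(7) -> no change; set of 7 is {1, 4, 6, 7, 8, 9, 10, 11}
Step 19: union(2, 12) -> already same set; set of 2 now {2, 3, 5, 12}
Step 20: find(6) -> no change; set of 6 is {1, 4, 6, 7, 8, 9, 10, 11}
Set of 8: {1, 4, 6, 7, 8, 9, 10, 11}; 3 is not a member.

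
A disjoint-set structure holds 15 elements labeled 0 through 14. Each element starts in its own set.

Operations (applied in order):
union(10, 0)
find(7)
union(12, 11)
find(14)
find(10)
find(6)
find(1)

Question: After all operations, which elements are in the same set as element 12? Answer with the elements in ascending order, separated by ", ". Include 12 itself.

Answer: 11, 12

Derivation:
Step 1: union(10, 0) -> merged; set of 10 now {0, 10}
Step 2: find(7) -> no change; set of 7 is {7}
Step 3: union(12, 11) -> merged; set of 12 now {11, 12}
Step 4: find(14) -> no change; set of 14 is {14}
Step 5: find(10) -> no change; set of 10 is {0, 10}
Step 6: find(6) -> no change; set of 6 is {6}
Step 7: find(1) -> no change; set of 1 is {1}
Component of 12: {11, 12}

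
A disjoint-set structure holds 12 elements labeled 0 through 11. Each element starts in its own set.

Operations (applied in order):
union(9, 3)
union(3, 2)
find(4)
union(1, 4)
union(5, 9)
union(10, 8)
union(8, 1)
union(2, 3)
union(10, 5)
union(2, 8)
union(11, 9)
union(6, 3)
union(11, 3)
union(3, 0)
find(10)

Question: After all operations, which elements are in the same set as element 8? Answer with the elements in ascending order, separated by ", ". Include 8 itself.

Step 1: union(9, 3) -> merged; set of 9 now {3, 9}
Step 2: union(3, 2) -> merged; set of 3 now {2, 3, 9}
Step 3: find(4) -> no change; set of 4 is {4}
Step 4: union(1, 4) -> merged; set of 1 now {1, 4}
Step 5: union(5, 9) -> merged; set of 5 now {2, 3, 5, 9}
Step 6: union(10, 8) -> merged; set of 10 now {8, 10}
Step 7: union(8, 1) -> merged; set of 8 now {1, 4, 8, 10}
Step 8: union(2, 3) -> already same set; set of 2 now {2, 3, 5, 9}
Step 9: union(10, 5) -> merged; set of 10 now {1, 2, 3, 4, 5, 8, 9, 10}
Step 10: union(2, 8) -> already same set; set of 2 now {1, 2, 3, 4, 5, 8, 9, 10}
Step 11: union(11, 9) -> merged; set of 11 now {1, 2, 3, 4, 5, 8, 9, 10, 11}
Step 12: union(6, 3) -> merged; set of 6 now {1, 2, 3, 4, 5, 6, 8, 9, 10, 11}
Step 13: union(11, 3) -> already same set; set of 11 now {1, 2, 3, 4, 5, 6, 8, 9, 10, 11}
Step 14: union(3, 0) -> merged; set of 3 now {0, 1, 2, 3, 4, 5, 6, 8, 9, 10, 11}
Step 15: find(10) -> no change; set of 10 is {0, 1, 2, 3, 4, 5, 6, 8, 9, 10, 11}
Component of 8: {0, 1, 2, 3, 4, 5, 6, 8, 9, 10, 11}

Answer: 0, 1, 2, 3, 4, 5, 6, 8, 9, 10, 11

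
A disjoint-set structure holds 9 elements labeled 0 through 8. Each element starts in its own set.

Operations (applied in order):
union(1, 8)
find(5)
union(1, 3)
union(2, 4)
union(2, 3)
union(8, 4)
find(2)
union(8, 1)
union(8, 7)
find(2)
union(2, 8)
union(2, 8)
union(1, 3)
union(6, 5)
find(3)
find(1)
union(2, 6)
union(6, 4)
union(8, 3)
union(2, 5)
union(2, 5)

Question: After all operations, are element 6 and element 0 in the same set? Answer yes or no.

Step 1: union(1, 8) -> merged; set of 1 now {1, 8}
Step 2: find(5) -> no change; set of 5 is {5}
Step 3: union(1, 3) -> merged; set of 1 now {1, 3, 8}
Step 4: union(2, 4) -> merged; set of 2 now {2, 4}
Step 5: union(2, 3) -> merged; set of 2 now {1, 2, 3, 4, 8}
Step 6: union(8, 4) -> already same set; set of 8 now {1, 2, 3, 4, 8}
Step 7: find(2) -> no change; set of 2 is {1, 2, 3, 4, 8}
Step 8: union(8, 1) -> already same set; set of 8 now {1, 2, 3, 4, 8}
Step 9: union(8, 7) -> merged; set of 8 now {1, 2, 3, 4, 7, 8}
Step 10: find(2) -> no change; set of 2 is {1, 2, 3, 4, 7, 8}
Step 11: union(2, 8) -> already same set; set of 2 now {1, 2, 3, 4, 7, 8}
Step 12: union(2, 8) -> already same set; set of 2 now {1, 2, 3, 4, 7, 8}
Step 13: union(1, 3) -> already same set; set of 1 now {1, 2, 3, 4, 7, 8}
Step 14: union(6, 5) -> merged; set of 6 now {5, 6}
Step 15: find(3) -> no change; set of 3 is {1, 2, 3, 4, 7, 8}
Step 16: find(1) -> no change; set of 1 is {1, 2, 3, 4, 7, 8}
Step 17: union(2, 6) -> merged; set of 2 now {1, 2, 3, 4, 5, 6, 7, 8}
Step 18: union(6, 4) -> already same set; set of 6 now {1, 2, 3, 4, 5, 6, 7, 8}
Step 19: union(8, 3) -> already same set; set of 8 now {1, 2, 3, 4, 5, 6, 7, 8}
Step 20: union(2, 5) -> already same set; set of 2 now {1, 2, 3, 4, 5, 6, 7, 8}
Step 21: union(2, 5) -> already same set; set of 2 now {1, 2, 3, 4, 5, 6, 7, 8}
Set of 6: {1, 2, 3, 4, 5, 6, 7, 8}; 0 is not a member.

Answer: no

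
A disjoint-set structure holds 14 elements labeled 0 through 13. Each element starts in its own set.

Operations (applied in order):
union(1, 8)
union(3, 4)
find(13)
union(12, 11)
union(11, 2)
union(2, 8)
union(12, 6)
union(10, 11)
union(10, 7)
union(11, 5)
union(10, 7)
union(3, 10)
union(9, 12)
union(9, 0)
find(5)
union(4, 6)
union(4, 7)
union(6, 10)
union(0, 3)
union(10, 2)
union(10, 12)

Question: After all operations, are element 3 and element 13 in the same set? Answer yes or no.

Step 1: union(1, 8) -> merged; set of 1 now {1, 8}
Step 2: union(3, 4) -> merged; set of 3 now {3, 4}
Step 3: find(13) -> no change; set of 13 is {13}
Step 4: union(12, 11) -> merged; set of 12 now {11, 12}
Step 5: union(11, 2) -> merged; set of 11 now {2, 11, 12}
Step 6: union(2, 8) -> merged; set of 2 now {1, 2, 8, 11, 12}
Step 7: union(12, 6) -> merged; set of 12 now {1, 2, 6, 8, 11, 12}
Step 8: union(10, 11) -> merged; set of 10 now {1, 2, 6, 8, 10, 11, 12}
Step 9: union(10, 7) -> merged; set of 10 now {1, 2, 6, 7, 8, 10, 11, 12}
Step 10: union(11, 5) -> merged; set of 11 now {1, 2, 5, 6, 7, 8, 10, 11, 12}
Step 11: union(10, 7) -> already same set; set of 10 now {1, 2, 5, 6, 7, 8, 10, 11, 12}
Step 12: union(3, 10) -> merged; set of 3 now {1, 2, 3, 4, 5, 6, 7, 8, 10, 11, 12}
Step 13: union(9, 12) -> merged; set of 9 now {1, 2, 3, 4, 5, 6, 7, 8, 9, 10, 11, 12}
Step 14: union(9, 0) -> merged; set of 9 now {0, 1, 2, 3, 4, 5, 6, 7, 8, 9, 10, 11, 12}
Step 15: find(5) -> no change; set of 5 is {0, 1, 2, 3, 4, 5, 6, 7, 8, 9, 10, 11, 12}
Step 16: union(4, 6) -> already same set; set of 4 now {0, 1, 2, 3, 4, 5, 6, 7, 8, 9, 10, 11, 12}
Step 17: union(4, 7) -> already same set; set of 4 now {0, 1, 2, 3, 4, 5, 6, 7, 8, 9, 10, 11, 12}
Step 18: union(6, 10) -> already same set; set of 6 now {0, 1, 2, 3, 4, 5, 6, 7, 8, 9, 10, 11, 12}
Step 19: union(0, 3) -> already same set; set of 0 now {0, 1, 2, 3, 4, 5, 6, 7, 8, 9, 10, 11, 12}
Step 20: union(10, 2) -> already same set; set of 10 now {0, 1, 2, 3, 4, 5, 6, 7, 8, 9, 10, 11, 12}
Step 21: union(10, 12) -> already same set; set of 10 now {0, 1, 2, 3, 4, 5, 6, 7, 8, 9, 10, 11, 12}
Set of 3: {0, 1, 2, 3, 4, 5, 6, 7, 8, 9, 10, 11, 12}; 13 is not a member.

Answer: no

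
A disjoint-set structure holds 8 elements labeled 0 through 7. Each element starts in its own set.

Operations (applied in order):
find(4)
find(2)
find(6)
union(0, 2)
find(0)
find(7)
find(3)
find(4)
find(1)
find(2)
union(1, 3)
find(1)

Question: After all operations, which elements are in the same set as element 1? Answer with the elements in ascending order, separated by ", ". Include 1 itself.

Answer: 1, 3

Derivation:
Step 1: find(4) -> no change; set of 4 is {4}
Step 2: find(2) -> no change; set of 2 is {2}
Step 3: find(6) -> no change; set of 6 is {6}
Step 4: union(0, 2) -> merged; set of 0 now {0, 2}
Step 5: find(0) -> no change; set of 0 is {0, 2}
Step 6: find(7) -> no change; set of 7 is {7}
Step 7: find(3) -> no change; set of 3 is {3}
Step 8: find(4) -> no change; set of 4 is {4}
Step 9: find(1) -> no change; set of 1 is {1}
Step 10: find(2) -> no change; set of 2 is {0, 2}
Step 11: union(1, 3) -> merged; set of 1 now {1, 3}
Step 12: find(1) -> no change; set of 1 is {1, 3}
Component of 1: {1, 3}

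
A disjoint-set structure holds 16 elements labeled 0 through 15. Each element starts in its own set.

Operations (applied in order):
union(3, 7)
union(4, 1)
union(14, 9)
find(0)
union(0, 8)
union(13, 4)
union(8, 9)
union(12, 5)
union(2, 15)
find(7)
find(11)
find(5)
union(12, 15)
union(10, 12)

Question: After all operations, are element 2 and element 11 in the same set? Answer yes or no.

Step 1: union(3, 7) -> merged; set of 3 now {3, 7}
Step 2: union(4, 1) -> merged; set of 4 now {1, 4}
Step 3: union(14, 9) -> merged; set of 14 now {9, 14}
Step 4: find(0) -> no change; set of 0 is {0}
Step 5: union(0, 8) -> merged; set of 0 now {0, 8}
Step 6: union(13, 4) -> merged; set of 13 now {1, 4, 13}
Step 7: union(8, 9) -> merged; set of 8 now {0, 8, 9, 14}
Step 8: union(12, 5) -> merged; set of 12 now {5, 12}
Step 9: union(2, 15) -> merged; set of 2 now {2, 15}
Step 10: find(7) -> no change; set of 7 is {3, 7}
Step 11: find(11) -> no change; set of 11 is {11}
Step 12: find(5) -> no change; set of 5 is {5, 12}
Step 13: union(12, 15) -> merged; set of 12 now {2, 5, 12, 15}
Step 14: union(10, 12) -> merged; set of 10 now {2, 5, 10, 12, 15}
Set of 2: {2, 5, 10, 12, 15}; 11 is not a member.

Answer: no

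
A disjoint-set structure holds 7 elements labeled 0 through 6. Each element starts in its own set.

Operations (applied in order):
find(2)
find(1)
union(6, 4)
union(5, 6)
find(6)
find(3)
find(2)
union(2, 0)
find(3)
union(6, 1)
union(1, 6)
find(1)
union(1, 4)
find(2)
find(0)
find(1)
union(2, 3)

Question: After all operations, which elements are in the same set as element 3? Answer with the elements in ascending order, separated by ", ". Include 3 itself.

Step 1: find(2) -> no change; set of 2 is {2}
Step 2: find(1) -> no change; set of 1 is {1}
Step 3: union(6, 4) -> merged; set of 6 now {4, 6}
Step 4: union(5, 6) -> merged; set of 5 now {4, 5, 6}
Step 5: find(6) -> no change; set of 6 is {4, 5, 6}
Step 6: find(3) -> no change; set of 3 is {3}
Step 7: find(2) -> no change; set of 2 is {2}
Step 8: union(2, 0) -> merged; set of 2 now {0, 2}
Step 9: find(3) -> no change; set of 3 is {3}
Step 10: union(6, 1) -> merged; set of 6 now {1, 4, 5, 6}
Step 11: union(1, 6) -> already same set; set of 1 now {1, 4, 5, 6}
Step 12: find(1) -> no change; set of 1 is {1, 4, 5, 6}
Step 13: union(1, 4) -> already same set; set of 1 now {1, 4, 5, 6}
Step 14: find(2) -> no change; set of 2 is {0, 2}
Step 15: find(0) -> no change; set of 0 is {0, 2}
Step 16: find(1) -> no change; set of 1 is {1, 4, 5, 6}
Step 17: union(2, 3) -> merged; set of 2 now {0, 2, 3}
Component of 3: {0, 2, 3}

Answer: 0, 2, 3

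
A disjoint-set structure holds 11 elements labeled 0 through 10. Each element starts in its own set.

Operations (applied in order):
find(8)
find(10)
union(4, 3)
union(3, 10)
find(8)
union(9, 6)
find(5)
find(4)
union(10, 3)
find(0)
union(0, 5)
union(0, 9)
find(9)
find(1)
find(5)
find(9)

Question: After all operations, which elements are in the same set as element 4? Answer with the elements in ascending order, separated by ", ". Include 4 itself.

Step 1: find(8) -> no change; set of 8 is {8}
Step 2: find(10) -> no change; set of 10 is {10}
Step 3: union(4, 3) -> merged; set of 4 now {3, 4}
Step 4: union(3, 10) -> merged; set of 3 now {3, 4, 10}
Step 5: find(8) -> no change; set of 8 is {8}
Step 6: union(9, 6) -> merged; set of 9 now {6, 9}
Step 7: find(5) -> no change; set of 5 is {5}
Step 8: find(4) -> no change; set of 4 is {3, 4, 10}
Step 9: union(10, 3) -> already same set; set of 10 now {3, 4, 10}
Step 10: find(0) -> no change; set of 0 is {0}
Step 11: union(0, 5) -> merged; set of 0 now {0, 5}
Step 12: union(0, 9) -> merged; set of 0 now {0, 5, 6, 9}
Step 13: find(9) -> no change; set of 9 is {0, 5, 6, 9}
Step 14: find(1) -> no change; set of 1 is {1}
Step 15: find(5) -> no change; set of 5 is {0, 5, 6, 9}
Step 16: find(9) -> no change; set of 9 is {0, 5, 6, 9}
Component of 4: {3, 4, 10}

Answer: 3, 4, 10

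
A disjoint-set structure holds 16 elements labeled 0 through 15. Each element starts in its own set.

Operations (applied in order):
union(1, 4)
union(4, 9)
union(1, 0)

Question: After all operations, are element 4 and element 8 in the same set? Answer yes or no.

Answer: no

Derivation:
Step 1: union(1, 4) -> merged; set of 1 now {1, 4}
Step 2: union(4, 9) -> merged; set of 4 now {1, 4, 9}
Step 3: union(1, 0) -> merged; set of 1 now {0, 1, 4, 9}
Set of 4: {0, 1, 4, 9}; 8 is not a member.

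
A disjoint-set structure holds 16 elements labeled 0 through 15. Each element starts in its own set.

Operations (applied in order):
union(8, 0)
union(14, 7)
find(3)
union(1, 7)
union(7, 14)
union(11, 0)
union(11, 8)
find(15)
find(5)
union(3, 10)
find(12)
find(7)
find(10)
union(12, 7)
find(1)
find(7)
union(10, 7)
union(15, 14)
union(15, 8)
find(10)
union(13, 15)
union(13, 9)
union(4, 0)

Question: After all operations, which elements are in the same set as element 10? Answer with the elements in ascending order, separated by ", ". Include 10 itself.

Step 1: union(8, 0) -> merged; set of 8 now {0, 8}
Step 2: union(14, 7) -> merged; set of 14 now {7, 14}
Step 3: find(3) -> no change; set of 3 is {3}
Step 4: union(1, 7) -> merged; set of 1 now {1, 7, 14}
Step 5: union(7, 14) -> already same set; set of 7 now {1, 7, 14}
Step 6: union(11, 0) -> merged; set of 11 now {0, 8, 11}
Step 7: union(11, 8) -> already same set; set of 11 now {0, 8, 11}
Step 8: find(15) -> no change; set of 15 is {15}
Step 9: find(5) -> no change; set of 5 is {5}
Step 10: union(3, 10) -> merged; set of 3 now {3, 10}
Step 11: find(12) -> no change; set of 12 is {12}
Step 12: find(7) -> no change; set of 7 is {1, 7, 14}
Step 13: find(10) -> no change; set of 10 is {3, 10}
Step 14: union(12, 7) -> merged; set of 12 now {1, 7, 12, 14}
Step 15: find(1) -> no change; set of 1 is {1, 7, 12, 14}
Step 16: find(7) -> no change; set of 7 is {1, 7, 12, 14}
Step 17: union(10, 7) -> merged; set of 10 now {1, 3, 7, 10, 12, 14}
Step 18: union(15, 14) -> merged; set of 15 now {1, 3, 7, 10, 12, 14, 15}
Step 19: union(15, 8) -> merged; set of 15 now {0, 1, 3, 7, 8, 10, 11, 12, 14, 15}
Step 20: find(10) -> no change; set of 10 is {0, 1, 3, 7, 8, 10, 11, 12, 14, 15}
Step 21: union(13, 15) -> merged; set of 13 now {0, 1, 3, 7, 8, 10, 11, 12, 13, 14, 15}
Step 22: union(13, 9) -> merged; set of 13 now {0, 1, 3, 7, 8, 9, 10, 11, 12, 13, 14, 15}
Step 23: union(4, 0) -> merged; set of 4 now {0, 1, 3, 4, 7, 8, 9, 10, 11, 12, 13, 14, 15}
Component of 10: {0, 1, 3, 4, 7, 8, 9, 10, 11, 12, 13, 14, 15}

Answer: 0, 1, 3, 4, 7, 8, 9, 10, 11, 12, 13, 14, 15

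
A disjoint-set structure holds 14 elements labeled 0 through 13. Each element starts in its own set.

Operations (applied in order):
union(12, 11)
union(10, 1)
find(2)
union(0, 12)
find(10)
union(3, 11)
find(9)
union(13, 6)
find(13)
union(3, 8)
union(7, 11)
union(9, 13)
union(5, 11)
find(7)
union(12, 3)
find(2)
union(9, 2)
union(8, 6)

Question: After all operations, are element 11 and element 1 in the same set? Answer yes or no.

Step 1: union(12, 11) -> merged; set of 12 now {11, 12}
Step 2: union(10, 1) -> merged; set of 10 now {1, 10}
Step 3: find(2) -> no change; set of 2 is {2}
Step 4: union(0, 12) -> merged; set of 0 now {0, 11, 12}
Step 5: find(10) -> no change; set of 10 is {1, 10}
Step 6: union(3, 11) -> merged; set of 3 now {0, 3, 11, 12}
Step 7: find(9) -> no change; set of 9 is {9}
Step 8: union(13, 6) -> merged; set of 13 now {6, 13}
Step 9: find(13) -> no change; set of 13 is {6, 13}
Step 10: union(3, 8) -> merged; set of 3 now {0, 3, 8, 11, 12}
Step 11: union(7, 11) -> merged; set of 7 now {0, 3, 7, 8, 11, 12}
Step 12: union(9, 13) -> merged; set of 9 now {6, 9, 13}
Step 13: union(5, 11) -> merged; set of 5 now {0, 3, 5, 7, 8, 11, 12}
Step 14: find(7) -> no change; set of 7 is {0, 3, 5, 7, 8, 11, 12}
Step 15: union(12, 3) -> already same set; set of 12 now {0, 3, 5, 7, 8, 11, 12}
Step 16: find(2) -> no change; set of 2 is {2}
Step 17: union(9, 2) -> merged; set of 9 now {2, 6, 9, 13}
Step 18: union(8, 6) -> merged; set of 8 now {0, 2, 3, 5, 6, 7, 8, 9, 11, 12, 13}
Set of 11: {0, 2, 3, 5, 6, 7, 8, 9, 11, 12, 13}; 1 is not a member.

Answer: no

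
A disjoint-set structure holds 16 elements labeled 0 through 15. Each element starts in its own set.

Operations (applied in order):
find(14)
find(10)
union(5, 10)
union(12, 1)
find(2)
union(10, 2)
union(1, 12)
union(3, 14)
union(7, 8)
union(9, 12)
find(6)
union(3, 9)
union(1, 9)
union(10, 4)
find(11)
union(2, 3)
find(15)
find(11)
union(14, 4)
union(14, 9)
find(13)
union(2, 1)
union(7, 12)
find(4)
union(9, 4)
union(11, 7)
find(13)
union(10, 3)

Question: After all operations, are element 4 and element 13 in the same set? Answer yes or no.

Step 1: find(14) -> no change; set of 14 is {14}
Step 2: find(10) -> no change; set of 10 is {10}
Step 3: union(5, 10) -> merged; set of 5 now {5, 10}
Step 4: union(12, 1) -> merged; set of 12 now {1, 12}
Step 5: find(2) -> no change; set of 2 is {2}
Step 6: union(10, 2) -> merged; set of 10 now {2, 5, 10}
Step 7: union(1, 12) -> already same set; set of 1 now {1, 12}
Step 8: union(3, 14) -> merged; set of 3 now {3, 14}
Step 9: union(7, 8) -> merged; set of 7 now {7, 8}
Step 10: union(9, 12) -> merged; set of 9 now {1, 9, 12}
Step 11: find(6) -> no change; set of 6 is {6}
Step 12: union(3, 9) -> merged; set of 3 now {1, 3, 9, 12, 14}
Step 13: union(1, 9) -> already same set; set of 1 now {1, 3, 9, 12, 14}
Step 14: union(10, 4) -> merged; set of 10 now {2, 4, 5, 10}
Step 15: find(11) -> no change; set of 11 is {11}
Step 16: union(2, 3) -> merged; set of 2 now {1, 2, 3, 4, 5, 9, 10, 12, 14}
Step 17: find(15) -> no change; set of 15 is {15}
Step 18: find(11) -> no change; set of 11 is {11}
Step 19: union(14, 4) -> already same set; set of 14 now {1, 2, 3, 4, 5, 9, 10, 12, 14}
Step 20: union(14, 9) -> already same set; set of 14 now {1, 2, 3, 4, 5, 9, 10, 12, 14}
Step 21: find(13) -> no change; set of 13 is {13}
Step 22: union(2, 1) -> already same set; set of 2 now {1, 2, 3, 4, 5, 9, 10, 12, 14}
Step 23: union(7, 12) -> merged; set of 7 now {1, 2, 3, 4, 5, 7, 8, 9, 10, 12, 14}
Step 24: find(4) -> no change; set of 4 is {1, 2, 3, 4, 5, 7, 8, 9, 10, 12, 14}
Step 25: union(9, 4) -> already same set; set of 9 now {1, 2, 3, 4, 5, 7, 8, 9, 10, 12, 14}
Step 26: union(11, 7) -> merged; set of 11 now {1, 2, 3, 4, 5, 7, 8, 9, 10, 11, 12, 14}
Step 27: find(13) -> no change; set of 13 is {13}
Step 28: union(10, 3) -> already same set; set of 10 now {1, 2, 3, 4, 5, 7, 8, 9, 10, 11, 12, 14}
Set of 4: {1, 2, 3, 4, 5, 7, 8, 9, 10, 11, 12, 14}; 13 is not a member.

Answer: no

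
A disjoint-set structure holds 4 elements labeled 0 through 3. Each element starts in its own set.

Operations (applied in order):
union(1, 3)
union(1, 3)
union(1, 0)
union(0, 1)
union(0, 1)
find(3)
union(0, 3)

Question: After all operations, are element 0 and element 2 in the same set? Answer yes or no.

Answer: no

Derivation:
Step 1: union(1, 3) -> merged; set of 1 now {1, 3}
Step 2: union(1, 3) -> already same set; set of 1 now {1, 3}
Step 3: union(1, 0) -> merged; set of 1 now {0, 1, 3}
Step 4: union(0, 1) -> already same set; set of 0 now {0, 1, 3}
Step 5: union(0, 1) -> already same set; set of 0 now {0, 1, 3}
Step 6: find(3) -> no change; set of 3 is {0, 1, 3}
Step 7: union(0, 3) -> already same set; set of 0 now {0, 1, 3}
Set of 0: {0, 1, 3}; 2 is not a member.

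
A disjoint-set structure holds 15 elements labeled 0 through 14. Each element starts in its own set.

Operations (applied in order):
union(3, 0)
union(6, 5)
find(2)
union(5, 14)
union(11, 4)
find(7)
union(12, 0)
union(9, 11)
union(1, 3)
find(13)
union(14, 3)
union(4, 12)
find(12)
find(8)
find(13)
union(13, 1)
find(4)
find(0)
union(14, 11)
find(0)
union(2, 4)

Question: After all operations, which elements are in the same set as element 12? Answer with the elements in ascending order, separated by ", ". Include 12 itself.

Step 1: union(3, 0) -> merged; set of 3 now {0, 3}
Step 2: union(6, 5) -> merged; set of 6 now {5, 6}
Step 3: find(2) -> no change; set of 2 is {2}
Step 4: union(5, 14) -> merged; set of 5 now {5, 6, 14}
Step 5: union(11, 4) -> merged; set of 11 now {4, 11}
Step 6: find(7) -> no change; set of 7 is {7}
Step 7: union(12, 0) -> merged; set of 12 now {0, 3, 12}
Step 8: union(9, 11) -> merged; set of 9 now {4, 9, 11}
Step 9: union(1, 3) -> merged; set of 1 now {0, 1, 3, 12}
Step 10: find(13) -> no change; set of 13 is {13}
Step 11: union(14, 3) -> merged; set of 14 now {0, 1, 3, 5, 6, 12, 14}
Step 12: union(4, 12) -> merged; set of 4 now {0, 1, 3, 4, 5, 6, 9, 11, 12, 14}
Step 13: find(12) -> no change; set of 12 is {0, 1, 3, 4, 5, 6, 9, 11, 12, 14}
Step 14: find(8) -> no change; set of 8 is {8}
Step 15: find(13) -> no change; set of 13 is {13}
Step 16: union(13, 1) -> merged; set of 13 now {0, 1, 3, 4, 5, 6, 9, 11, 12, 13, 14}
Step 17: find(4) -> no change; set of 4 is {0, 1, 3, 4, 5, 6, 9, 11, 12, 13, 14}
Step 18: find(0) -> no change; set of 0 is {0, 1, 3, 4, 5, 6, 9, 11, 12, 13, 14}
Step 19: union(14, 11) -> already same set; set of 14 now {0, 1, 3, 4, 5, 6, 9, 11, 12, 13, 14}
Step 20: find(0) -> no change; set of 0 is {0, 1, 3, 4, 5, 6, 9, 11, 12, 13, 14}
Step 21: union(2, 4) -> merged; set of 2 now {0, 1, 2, 3, 4, 5, 6, 9, 11, 12, 13, 14}
Component of 12: {0, 1, 2, 3, 4, 5, 6, 9, 11, 12, 13, 14}

Answer: 0, 1, 2, 3, 4, 5, 6, 9, 11, 12, 13, 14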